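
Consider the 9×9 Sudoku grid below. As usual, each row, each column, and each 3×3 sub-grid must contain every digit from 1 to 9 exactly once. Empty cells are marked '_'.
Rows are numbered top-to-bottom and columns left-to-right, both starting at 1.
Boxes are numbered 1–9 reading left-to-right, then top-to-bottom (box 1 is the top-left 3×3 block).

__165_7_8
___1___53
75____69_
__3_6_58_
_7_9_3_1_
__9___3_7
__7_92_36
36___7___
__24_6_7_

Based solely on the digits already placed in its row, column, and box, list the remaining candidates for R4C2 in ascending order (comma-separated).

Row 4 already contains {3, 5, 6, 8}.
Column 2 already contains {5, 6, 7}.
Its 3×3 block (box 4) already contains {3, 7, 9}.
Removing those from 1–9 leaves {1, 2, 4} as the candidates for R4C2.

1,2,4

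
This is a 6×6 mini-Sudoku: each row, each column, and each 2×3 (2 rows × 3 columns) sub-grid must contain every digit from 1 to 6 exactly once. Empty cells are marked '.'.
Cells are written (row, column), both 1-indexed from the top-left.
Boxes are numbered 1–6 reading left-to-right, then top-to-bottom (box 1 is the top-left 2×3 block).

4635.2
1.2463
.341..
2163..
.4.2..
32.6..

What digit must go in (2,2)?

5

Row 2 already contains {1, 2, 3, 4, 6}.
Column 2 already contains {1, 2, 3, 4, 6}.
Its 2×3 block (box 1) already contains {1, 2, 3, 4, 6}.
The only value from 1–6 not eliminated is 5, so (2,2) = 5.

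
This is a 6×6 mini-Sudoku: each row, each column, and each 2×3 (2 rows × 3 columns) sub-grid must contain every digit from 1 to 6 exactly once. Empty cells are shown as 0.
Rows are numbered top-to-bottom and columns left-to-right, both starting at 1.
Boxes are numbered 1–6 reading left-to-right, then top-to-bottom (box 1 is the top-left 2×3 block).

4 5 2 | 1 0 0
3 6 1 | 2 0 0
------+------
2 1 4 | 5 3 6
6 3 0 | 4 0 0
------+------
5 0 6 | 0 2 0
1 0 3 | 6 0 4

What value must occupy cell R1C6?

Row 1 already contains {1, 2, 4, 5}.
Column 6 already contains {4, 6}.
Its 2×3 block (box 2) already contains {1, 2}.
The only value from 1–6 not eliminated is 3, so R1C6 = 3.

3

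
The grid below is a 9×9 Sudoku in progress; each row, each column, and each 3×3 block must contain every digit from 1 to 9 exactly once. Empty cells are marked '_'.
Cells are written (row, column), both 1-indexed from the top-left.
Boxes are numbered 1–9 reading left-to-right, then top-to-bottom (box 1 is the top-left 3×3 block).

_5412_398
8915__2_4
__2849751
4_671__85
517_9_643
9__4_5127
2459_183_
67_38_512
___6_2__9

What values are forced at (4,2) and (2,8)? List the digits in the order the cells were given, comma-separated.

2,6

For (4,2):
  Consider where 2 can go in box 4.
  (6,2) is out (row 6 already has a 2).
  (6,3) is out (row 6 already has a 2).
  So the only cell in box 4 that can hold 2 is (4,2).
  So (4,2) = 2.
For (2,8):
  Row 2 already contains {1, 2, 4, 5, 8, 9}.
  Column 8 already contains {1, 2, 3, 4, 5, 8, 9}.
  Its 3×3 block (box 3) already contains {1, 2, 3, 4, 5, 7, 8, 9}.
  The only value from 1–9 not eliminated is 6, so (2,8) = 6.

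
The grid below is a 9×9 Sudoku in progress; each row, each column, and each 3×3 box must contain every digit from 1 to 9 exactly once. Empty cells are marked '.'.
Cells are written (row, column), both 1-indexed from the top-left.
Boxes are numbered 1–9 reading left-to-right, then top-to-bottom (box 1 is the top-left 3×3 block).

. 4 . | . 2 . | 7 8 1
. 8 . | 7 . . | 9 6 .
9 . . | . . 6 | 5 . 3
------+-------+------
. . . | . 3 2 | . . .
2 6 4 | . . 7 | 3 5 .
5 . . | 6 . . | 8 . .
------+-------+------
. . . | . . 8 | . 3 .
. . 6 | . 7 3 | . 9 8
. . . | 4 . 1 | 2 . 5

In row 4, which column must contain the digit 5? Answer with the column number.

4

Consider where 5 can go in row 4.
(4,1) is out (column 1 already has a 5). (4,2) is out (box 4 already has a 5). (4,3) is out (box 4 already has a 5). (4,7) is out (column 7 already has a 5). The remaining empty cells in row 4 are similarly blocked.
So the only cell in row 4 that can hold 5 is (4,4).
That is column 4.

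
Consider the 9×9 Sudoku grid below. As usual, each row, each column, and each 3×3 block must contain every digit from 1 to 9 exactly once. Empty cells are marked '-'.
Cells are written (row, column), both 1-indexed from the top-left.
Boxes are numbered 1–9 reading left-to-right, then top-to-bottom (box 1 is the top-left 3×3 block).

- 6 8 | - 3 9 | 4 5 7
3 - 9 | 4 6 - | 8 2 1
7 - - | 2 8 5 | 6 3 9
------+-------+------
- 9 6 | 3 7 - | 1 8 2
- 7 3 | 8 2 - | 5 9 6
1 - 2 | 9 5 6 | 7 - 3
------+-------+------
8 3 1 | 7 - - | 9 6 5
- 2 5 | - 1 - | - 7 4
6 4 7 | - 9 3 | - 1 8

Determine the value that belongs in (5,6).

Cell (5,6) itself could take any of {1, 4} by direct elimination.
Consider where 1 can go in column 6.
(2,6) is out (row 2 already has a 1).
(4,6) is out (row 4 already has a 1).
(7,6) is out (row 7 already has a 1).
(8,6) is out (row 8 already has a 1).
So the only cell in column 6 that can hold 1 is (5,6).
Therefore (5,6) = 1.

1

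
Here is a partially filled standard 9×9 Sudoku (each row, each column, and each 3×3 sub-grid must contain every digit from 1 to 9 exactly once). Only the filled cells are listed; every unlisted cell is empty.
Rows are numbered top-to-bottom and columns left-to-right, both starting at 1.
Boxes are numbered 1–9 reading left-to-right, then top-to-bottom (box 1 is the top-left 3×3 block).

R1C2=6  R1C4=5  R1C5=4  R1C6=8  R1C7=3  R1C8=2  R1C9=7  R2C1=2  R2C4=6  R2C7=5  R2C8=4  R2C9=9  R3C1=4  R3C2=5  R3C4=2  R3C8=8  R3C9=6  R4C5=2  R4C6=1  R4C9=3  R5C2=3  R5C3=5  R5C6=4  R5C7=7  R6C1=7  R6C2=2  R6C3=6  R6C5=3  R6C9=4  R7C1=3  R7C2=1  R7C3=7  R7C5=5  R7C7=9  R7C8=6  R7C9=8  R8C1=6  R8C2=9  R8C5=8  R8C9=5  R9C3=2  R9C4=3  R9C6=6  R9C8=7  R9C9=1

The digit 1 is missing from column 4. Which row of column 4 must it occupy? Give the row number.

8

Consider where 1 can go in column 4.
R4C4 is out (row 4 already has a 1).
R5C4 is out (box 5 already has a 1).
R6C4 is out (box 5 already has a 1).
R7C4 is out (row 7 already has a 1).
So the only cell in column 4 that can hold 1 is R8C4.
That is row 8.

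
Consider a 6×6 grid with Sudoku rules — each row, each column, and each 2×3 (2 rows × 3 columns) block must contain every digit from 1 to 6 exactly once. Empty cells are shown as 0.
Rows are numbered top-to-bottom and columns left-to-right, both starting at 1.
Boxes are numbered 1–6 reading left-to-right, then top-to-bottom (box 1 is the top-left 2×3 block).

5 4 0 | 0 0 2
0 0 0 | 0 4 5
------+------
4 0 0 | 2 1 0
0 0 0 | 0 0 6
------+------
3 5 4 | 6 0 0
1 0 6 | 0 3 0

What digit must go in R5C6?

1

Row 5 already contains {3, 4, 5, 6}.
Column 6 already contains {2, 5, 6}.
Its 2×3 block (box 6) already contains {3, 6}.
The only value from 1–6 not eliminated is 1, so R5C6 = 1.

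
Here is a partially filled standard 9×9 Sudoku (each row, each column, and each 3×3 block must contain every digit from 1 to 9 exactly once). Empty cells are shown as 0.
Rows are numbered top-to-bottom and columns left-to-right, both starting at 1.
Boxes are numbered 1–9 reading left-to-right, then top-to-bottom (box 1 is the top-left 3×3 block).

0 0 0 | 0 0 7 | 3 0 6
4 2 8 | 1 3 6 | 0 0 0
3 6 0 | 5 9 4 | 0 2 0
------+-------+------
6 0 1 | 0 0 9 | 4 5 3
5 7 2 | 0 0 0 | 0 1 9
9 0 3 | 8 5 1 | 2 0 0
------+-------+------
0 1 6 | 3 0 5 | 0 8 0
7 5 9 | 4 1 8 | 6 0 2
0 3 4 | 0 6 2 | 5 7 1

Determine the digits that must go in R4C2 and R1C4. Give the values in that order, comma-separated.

For R4C2:
  Row 4 already contains {1, 3, 4, 5, 6, 9}.
  Column 2 already contains {1, 2, 3, 5, 6, 7}.
  Its 3×3 block (box 4) already contains {1, 2, 3, 5, 6, 7, 9}.
  The only value from 1–9 not eliminated is 8, so R4C2 = 8.
For R1C4:
  Row 1 already contains {3, 6, 7}.
  Column 4 already contains {1, 3, 4, 5, 8}.
  Its 3×3 block (box 2) already contains {1, 3, 4, 5, 6, 7, 9}.
  The only value from 1–9 not eliminated is 2, so R1C4 = 2.

8,2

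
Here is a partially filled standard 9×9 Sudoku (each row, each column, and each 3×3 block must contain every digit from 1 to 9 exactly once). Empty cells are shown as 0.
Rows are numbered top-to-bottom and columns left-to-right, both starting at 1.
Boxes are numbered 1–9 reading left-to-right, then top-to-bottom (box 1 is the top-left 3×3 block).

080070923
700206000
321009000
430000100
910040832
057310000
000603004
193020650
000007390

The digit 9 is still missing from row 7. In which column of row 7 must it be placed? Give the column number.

Consider where 9 can go in row 7.
r7c1 is out (column 1 already has a 9).
r7c2 is out (column 2 already has a 9).
r7c3 is out (box 7 already has a 9).
r7c7 is out (column 7 already has a 9).
r7c8 is out (column 8 already has a 9).
So the only cell in row 7 that can hold 9 is r7c5.
That is column 5.

5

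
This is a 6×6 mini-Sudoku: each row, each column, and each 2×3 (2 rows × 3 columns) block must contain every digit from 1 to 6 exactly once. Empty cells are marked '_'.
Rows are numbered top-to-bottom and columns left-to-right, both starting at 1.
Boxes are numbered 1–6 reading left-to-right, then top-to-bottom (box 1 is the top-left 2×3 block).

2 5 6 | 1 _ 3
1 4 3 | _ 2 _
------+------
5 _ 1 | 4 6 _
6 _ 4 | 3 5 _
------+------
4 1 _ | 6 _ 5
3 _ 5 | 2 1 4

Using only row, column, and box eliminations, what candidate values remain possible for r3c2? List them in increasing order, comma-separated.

Row 3 already contains {1, 4, 5, 6}.
Column 2 already contains {1, 4, 5}.
Its 2×3 block (box 3) already contains {1, 4, 5, 6}.
Removing those from 1–6 leaves {2, 3} as the candidates for r3c2.

2,3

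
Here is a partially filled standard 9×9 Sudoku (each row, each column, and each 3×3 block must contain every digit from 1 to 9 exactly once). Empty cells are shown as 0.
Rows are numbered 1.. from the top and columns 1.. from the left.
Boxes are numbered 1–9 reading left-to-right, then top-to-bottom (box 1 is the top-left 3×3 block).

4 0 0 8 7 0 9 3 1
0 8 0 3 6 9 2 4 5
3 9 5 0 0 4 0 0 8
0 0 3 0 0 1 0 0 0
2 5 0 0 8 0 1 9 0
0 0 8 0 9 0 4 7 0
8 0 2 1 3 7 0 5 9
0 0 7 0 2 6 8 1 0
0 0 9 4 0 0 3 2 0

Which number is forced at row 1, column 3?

Row 1 already contains {1, 3, 4, 7, 8, 9}.
Column 3 already contains {2, 3, 5, 7, 8, 9}.
Its 3×3 block (box 1) already contains {3, 4, 5, 8, 9}.
The only value from 1–9 not eliminated is 6, so row 1, column 3 = 6.

6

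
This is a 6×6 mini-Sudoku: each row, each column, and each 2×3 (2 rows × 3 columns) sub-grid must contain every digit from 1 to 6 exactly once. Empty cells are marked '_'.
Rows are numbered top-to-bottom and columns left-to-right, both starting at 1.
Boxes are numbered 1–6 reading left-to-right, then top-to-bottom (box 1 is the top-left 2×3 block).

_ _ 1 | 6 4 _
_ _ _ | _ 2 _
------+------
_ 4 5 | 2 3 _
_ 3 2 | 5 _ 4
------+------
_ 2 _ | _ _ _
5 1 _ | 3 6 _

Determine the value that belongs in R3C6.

Cell R3C6 itself could take any of {1, 6} by direct elimination.
Consider where 6 can go in box 4.
R4C5 is out (column 5 already has a 6).
So the only cell in box 4 that can hold 6 is R3C6.
Therefore R3C6 = 6.

6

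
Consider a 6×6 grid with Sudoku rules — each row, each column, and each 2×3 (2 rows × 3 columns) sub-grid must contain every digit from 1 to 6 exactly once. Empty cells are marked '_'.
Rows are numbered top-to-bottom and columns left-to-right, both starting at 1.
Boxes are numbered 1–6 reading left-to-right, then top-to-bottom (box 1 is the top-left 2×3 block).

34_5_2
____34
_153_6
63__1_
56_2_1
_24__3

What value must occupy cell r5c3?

Row 5 already contains {1, 2, 5, 6}.
Column 3 already contains {4, 5}.
Its 2×3 block (box 5) already contains {2, 4, 5, 6}.
The only value from 1–6 not eliminated is 3, so r5c3 = 3.

3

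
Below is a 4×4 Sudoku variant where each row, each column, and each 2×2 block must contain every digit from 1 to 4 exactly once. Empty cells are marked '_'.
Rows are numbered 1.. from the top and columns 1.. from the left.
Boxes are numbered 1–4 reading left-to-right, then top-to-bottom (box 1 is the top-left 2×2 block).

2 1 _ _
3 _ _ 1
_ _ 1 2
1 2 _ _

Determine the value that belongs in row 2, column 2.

Row 2 already contains {1, 3}.
Column 2 already contains {1, 2}.
Its 2×2 block (box 1) already contains {1, 2, 3}.
The only value from 1–4 not eliminated is 4, so row 2, column 2 = 4.

4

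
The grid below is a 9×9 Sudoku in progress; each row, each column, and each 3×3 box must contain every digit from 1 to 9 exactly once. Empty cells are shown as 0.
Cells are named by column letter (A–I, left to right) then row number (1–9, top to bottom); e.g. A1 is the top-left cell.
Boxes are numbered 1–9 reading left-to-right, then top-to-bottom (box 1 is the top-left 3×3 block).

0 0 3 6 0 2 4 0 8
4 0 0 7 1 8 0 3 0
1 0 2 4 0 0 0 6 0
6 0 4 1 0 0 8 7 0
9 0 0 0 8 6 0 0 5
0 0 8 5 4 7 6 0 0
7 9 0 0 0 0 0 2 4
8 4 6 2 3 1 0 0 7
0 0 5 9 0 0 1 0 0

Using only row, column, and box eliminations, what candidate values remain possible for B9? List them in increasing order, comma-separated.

Row 9 already contains {1, 5, 9}.
Column B already contains {4, 9}.
Its 3×3 block (box 7) already contains {4, 5, 6, 7, 8, 9}.
Removing those from 1–9 leaves {2, 3} as the candidates for B9.

2,3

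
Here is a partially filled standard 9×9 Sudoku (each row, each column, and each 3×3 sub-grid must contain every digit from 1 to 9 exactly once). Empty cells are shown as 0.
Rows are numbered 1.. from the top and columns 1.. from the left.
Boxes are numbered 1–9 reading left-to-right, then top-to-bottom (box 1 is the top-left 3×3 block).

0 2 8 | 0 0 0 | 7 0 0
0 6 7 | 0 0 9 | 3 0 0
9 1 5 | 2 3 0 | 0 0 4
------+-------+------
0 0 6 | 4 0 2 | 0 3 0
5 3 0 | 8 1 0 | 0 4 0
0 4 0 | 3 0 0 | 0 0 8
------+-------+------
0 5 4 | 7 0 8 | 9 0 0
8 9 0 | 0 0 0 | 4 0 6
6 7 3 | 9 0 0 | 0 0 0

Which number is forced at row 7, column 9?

3

Cell row 7, column 9 itself could take any of {1, 2, 3} by direct elimination.
Consider where 3 can go in box 9.
row 7, column 8 is out (column 8 already has a 3).
row 8, column 8 is out (column 8 already has a 3).
row 9, column 7 is out (row 9 already has a 3).
row 9, column 8 is out (row 9 already has a 3).
row 9, column 9 is out (row 9 already has a 3).
So the only cell in box 9 that can hold 3 is row 7, column 9.
Therefore row 7, column 9 = 3.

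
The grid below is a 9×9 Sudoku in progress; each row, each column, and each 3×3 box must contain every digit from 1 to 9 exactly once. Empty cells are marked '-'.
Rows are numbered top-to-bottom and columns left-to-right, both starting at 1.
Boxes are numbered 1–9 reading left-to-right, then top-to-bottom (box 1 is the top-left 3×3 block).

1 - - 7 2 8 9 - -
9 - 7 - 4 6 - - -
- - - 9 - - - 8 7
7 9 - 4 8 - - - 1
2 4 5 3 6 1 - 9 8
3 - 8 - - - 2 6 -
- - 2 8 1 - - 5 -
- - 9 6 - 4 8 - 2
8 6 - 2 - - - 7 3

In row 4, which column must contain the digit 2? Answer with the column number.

6

Consider where 2 can go in row 4.
r4c3 is out (column 3 already has a 2).
r4c7 is out (column 7 already has a 2).
r4c8 is out (box 6 already has a 2).
So the only cell in row 4 that can hold 2 is r4c6.
That is column 6.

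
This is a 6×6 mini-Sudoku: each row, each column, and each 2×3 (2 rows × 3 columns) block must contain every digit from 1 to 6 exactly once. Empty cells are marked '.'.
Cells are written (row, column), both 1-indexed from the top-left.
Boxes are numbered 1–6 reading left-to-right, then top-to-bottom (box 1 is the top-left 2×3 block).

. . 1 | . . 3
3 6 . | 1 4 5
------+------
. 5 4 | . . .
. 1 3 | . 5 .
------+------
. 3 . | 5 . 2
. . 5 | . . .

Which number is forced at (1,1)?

5

Cell (1,1) itself could take any of {2, 4, 5} by direct elimination.
Consider where 5 can go in box 1.
(1,2) is out (column 2 already has a 5).
(2,3) is out (row 2 already has a 5).
So the only cell in box 1 that can hold 5 is (1,1).
Therefore (1,1) = 5.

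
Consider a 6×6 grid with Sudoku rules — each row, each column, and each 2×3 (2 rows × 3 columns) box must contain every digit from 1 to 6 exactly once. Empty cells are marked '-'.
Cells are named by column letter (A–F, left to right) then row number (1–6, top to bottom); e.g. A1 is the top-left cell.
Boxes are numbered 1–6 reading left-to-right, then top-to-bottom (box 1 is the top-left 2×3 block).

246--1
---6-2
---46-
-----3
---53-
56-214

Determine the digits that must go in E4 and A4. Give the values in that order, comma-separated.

For E4:
  Consider where 2 can go in box 4.
  F3 is out (column F already has a 2).
  D4 is out (column D already has a 2).
  So the only cell in box 4 that can hold 2 is E4.
  So E4 = 2.
For A4:
  Consider where 6 can go in row 4.
  B4 is out (column B already has a 6).
  C4 is out (column C already has a 6).
  D4 is out (column D already has a 6).
  E4 is out (column E already has a 6).
  So the only cell in row 4 that can hold 6 is A4.
  So A4 = 6.

2,6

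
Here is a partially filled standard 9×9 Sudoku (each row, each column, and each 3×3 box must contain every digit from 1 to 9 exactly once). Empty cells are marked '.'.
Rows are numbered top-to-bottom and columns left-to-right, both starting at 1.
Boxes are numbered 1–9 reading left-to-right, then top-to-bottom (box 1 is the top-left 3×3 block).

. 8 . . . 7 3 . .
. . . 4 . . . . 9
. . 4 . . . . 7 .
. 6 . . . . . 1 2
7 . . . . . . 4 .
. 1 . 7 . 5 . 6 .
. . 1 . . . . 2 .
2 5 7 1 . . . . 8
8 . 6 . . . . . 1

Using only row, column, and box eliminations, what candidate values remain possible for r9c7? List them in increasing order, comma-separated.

Row 9 already contains {1, 6, 8}.
Column 7 already contains {3}.
Its 3×3 block (box 9) already contains {1, 2, 8}.
Removing those from 1–9 leaves {4, 5, 7, 9} as the candidates for r9c7.

4,5,7,9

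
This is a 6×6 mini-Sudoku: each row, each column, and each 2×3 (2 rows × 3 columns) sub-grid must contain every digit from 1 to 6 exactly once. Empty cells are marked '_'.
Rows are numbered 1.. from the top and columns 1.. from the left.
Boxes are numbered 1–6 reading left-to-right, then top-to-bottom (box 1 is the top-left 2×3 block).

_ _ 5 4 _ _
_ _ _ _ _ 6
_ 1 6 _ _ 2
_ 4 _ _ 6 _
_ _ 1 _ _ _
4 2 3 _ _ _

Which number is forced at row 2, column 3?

4

Cell row 2, column 3 itself could take any of {2, 4} by direct elimination.
Consider where 4 can go in row 2.
row 2, column 1 is out (column 1 already has a 4).
row 2, column 2 is out (column 2 already has a 4).
row 2, column 4 is out (column 4 already has a 4).
row 2, column 5 is out (box 2 already has a 4).
So the only cell in row 2 that can hold 4 is row 2, column 3.
Therefore row 2, column 3 = 4.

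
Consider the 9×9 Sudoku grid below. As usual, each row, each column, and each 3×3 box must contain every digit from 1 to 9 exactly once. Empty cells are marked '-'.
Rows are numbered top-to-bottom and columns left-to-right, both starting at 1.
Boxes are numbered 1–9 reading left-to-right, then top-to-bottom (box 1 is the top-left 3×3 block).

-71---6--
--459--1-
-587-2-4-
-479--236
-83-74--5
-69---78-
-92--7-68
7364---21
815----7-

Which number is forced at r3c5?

1

Cell r3c5 itself could take any of {1, 3, 6} by direct elimination.
Consider where 1 can go in box 2.
r1c4 is out (row 1 already has a 1).
r1c5 is out (row 1 already has a 1).
r1c6 is out (row 1 already has a 1).
r2c6 is out (row 2 already has a 1).
So the only cell in box 2 that can hold 1 is r3c5.
Therefore r3c5 = 1.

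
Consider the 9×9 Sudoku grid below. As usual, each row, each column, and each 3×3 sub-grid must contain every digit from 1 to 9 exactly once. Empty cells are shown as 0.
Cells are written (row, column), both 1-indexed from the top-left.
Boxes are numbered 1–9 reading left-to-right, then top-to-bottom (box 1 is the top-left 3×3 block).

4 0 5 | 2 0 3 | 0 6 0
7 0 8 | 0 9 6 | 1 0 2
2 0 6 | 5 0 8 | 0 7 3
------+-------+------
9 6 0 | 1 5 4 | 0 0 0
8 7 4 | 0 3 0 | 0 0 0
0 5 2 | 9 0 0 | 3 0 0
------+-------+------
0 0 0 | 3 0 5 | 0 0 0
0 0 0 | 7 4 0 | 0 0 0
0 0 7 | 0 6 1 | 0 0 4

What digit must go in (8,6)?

9

Cell (8,6) itself could take any of {2, 9} by direct elimination.
Consider where 9 can go in box 8.
(7,5) is out (column 5 already has a 9).
(9,4) is out (column 4 already has a 9).
So the only cell in box 8 that can hold 9 is (8,6).
Therefore (8,6) = 9.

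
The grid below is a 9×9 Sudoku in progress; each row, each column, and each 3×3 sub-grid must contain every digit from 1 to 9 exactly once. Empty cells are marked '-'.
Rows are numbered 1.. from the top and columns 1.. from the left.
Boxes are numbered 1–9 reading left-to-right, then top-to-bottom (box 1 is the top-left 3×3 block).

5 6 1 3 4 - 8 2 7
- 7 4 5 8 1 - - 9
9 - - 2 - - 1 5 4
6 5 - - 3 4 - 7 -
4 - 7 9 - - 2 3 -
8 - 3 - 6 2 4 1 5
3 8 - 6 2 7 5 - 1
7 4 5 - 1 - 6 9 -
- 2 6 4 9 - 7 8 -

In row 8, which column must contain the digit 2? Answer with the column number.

9

Consider where 2 can go in row 8.
row 8, column 4 is out (column 4 already has a 2).
row 8, column 6 is out (column 6 already has a 2).
So the only cell in row 8 that can hold 2 is row 8, column 9.
That is column 9.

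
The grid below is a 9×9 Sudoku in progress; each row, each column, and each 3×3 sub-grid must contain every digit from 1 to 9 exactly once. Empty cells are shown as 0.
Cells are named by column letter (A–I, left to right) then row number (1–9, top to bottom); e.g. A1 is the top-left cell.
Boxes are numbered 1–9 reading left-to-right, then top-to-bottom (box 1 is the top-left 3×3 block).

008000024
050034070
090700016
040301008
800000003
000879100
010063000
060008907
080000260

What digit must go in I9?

1

Cell I9 itself could take any of {1, 5} by direct elimination.
Consider where 1 can go in box 9.
G7 is out (row 7 already has a 1).
H7 is out (row 7 already has a 1).
I7 is out (row 7 already has a 1).
H8 is out (column H already has a 1).
So the only cell in box 9 that can hold 1 is I9.
Therefore I9 = 1.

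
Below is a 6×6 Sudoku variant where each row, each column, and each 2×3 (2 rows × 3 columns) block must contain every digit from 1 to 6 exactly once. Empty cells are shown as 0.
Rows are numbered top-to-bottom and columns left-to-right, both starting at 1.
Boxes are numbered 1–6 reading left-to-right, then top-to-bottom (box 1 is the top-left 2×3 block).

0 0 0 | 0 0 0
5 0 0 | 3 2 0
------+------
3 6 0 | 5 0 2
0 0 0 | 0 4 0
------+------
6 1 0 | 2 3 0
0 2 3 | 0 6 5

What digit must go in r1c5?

5

Cell r1c5 itself could take any of {1, 5} by direct elimination.
Consider where 5 can go in row 1.
r1c1 is out (column 1 already has a 5).
r1c2 is out (box 1 already has a 5).
r1c3 is out (box 1 already has a 5).
r1c4 is out (column 4 already has a 5).
r1c6 is out (column 6 already has a 5).
So the only cell in row 1 that can hold 5 is r1c5.
Therefore r1c5 = 5.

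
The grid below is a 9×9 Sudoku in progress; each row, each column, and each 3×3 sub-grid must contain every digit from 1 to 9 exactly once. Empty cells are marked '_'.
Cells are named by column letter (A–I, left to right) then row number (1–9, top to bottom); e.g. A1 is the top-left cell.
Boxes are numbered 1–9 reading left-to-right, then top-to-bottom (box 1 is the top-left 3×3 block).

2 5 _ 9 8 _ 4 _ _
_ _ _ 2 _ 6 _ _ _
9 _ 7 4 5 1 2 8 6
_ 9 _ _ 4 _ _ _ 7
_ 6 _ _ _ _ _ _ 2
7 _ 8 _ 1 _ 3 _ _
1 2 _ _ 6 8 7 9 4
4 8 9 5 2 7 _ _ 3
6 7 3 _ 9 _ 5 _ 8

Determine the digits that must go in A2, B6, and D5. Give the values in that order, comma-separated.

8,4,7

For A2:
  Consider where 8 can go in box 1.
  C1 is out (row 1 already has a 8).
  B2 is out (column B already has a 8).
  C2 is out (column C already has a 8).
  B3 is out (row 3 already has a 8).
  So the only cell in box 1 that can hold 8 is A2.
  So A2 = 8.
For B6:
  Row 6 already contains {1, 3, 7, 8}.
  Column B already contains {2, 5, 6, 7, 8, 9}.
  Its 3×3 block (box 4) already contains {6, 7, 8, 9}.
  The only value from 1–9 not eliminated is 4, so B6 = 4.
For D5:
  Consider where 7 can go in column D.
  D4 is out (row 4 already has a 7).
  D6 is out (row 6 already has a 7).
  D7 is out (row 7 already has a 7).
  D9 is out (row 9 already has a 7).
  So the only cell in column D that can hold 7 is D5.
  So D5 = 7.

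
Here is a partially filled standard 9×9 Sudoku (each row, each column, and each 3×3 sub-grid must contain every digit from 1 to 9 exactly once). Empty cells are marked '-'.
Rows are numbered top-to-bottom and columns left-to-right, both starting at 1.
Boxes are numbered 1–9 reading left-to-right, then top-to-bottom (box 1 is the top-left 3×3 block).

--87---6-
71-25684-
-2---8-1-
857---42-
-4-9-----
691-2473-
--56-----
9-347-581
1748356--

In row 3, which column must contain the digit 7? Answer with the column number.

9

Consider where 7 can go in row 3.
R3C1 is out (column 1 already has a 7).
R3C3 is out (column 3 already has a 7).
R3C4 is out (column 4 already has a 7).
R3C5 is out (column 5 already has a 7).
R3C7 is out (column 7 already has a 7).
So the only cell in row 3 that can hold 7 is R3C9.
That is column 9.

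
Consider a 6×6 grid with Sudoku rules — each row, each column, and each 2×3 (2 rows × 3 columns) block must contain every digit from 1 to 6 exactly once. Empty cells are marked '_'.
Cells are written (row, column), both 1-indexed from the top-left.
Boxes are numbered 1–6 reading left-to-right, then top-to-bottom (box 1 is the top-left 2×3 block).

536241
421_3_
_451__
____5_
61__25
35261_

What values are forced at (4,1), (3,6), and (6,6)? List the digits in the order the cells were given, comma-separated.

1,3,4

For (4,1):
  Consider where 1 can go in row 4.
  (4,2) is out (column 2 already has a 1).
  (4,3) is out (column 3 already has a 1).
  (4,4) is out (column 4 already has a 1).
  (4,6) is out (column 6 already has a 1).
  So the only cell in row 4 that can hold 1 is (4,1).
  So (4,1) = 1.
For (3,6):
  Consider where 3 can go in row 3.
  (3,1) is out (column 1 already has a 3).
  (3,5) is out (column 5 already has a 3).
  So the only cell in row 3 that can hold 3 is (3,6).
  So (3,6) = 3.
For (6,6):
  Row 6 already contains {1, 2, 3, 5, 6}.
  Column 6 already contains {1, 5}.
  Its 2×3 block (box 6) already contains {1, 2, 5, 6}.
  The only value from 1–6 not eliminated is 4, so (6,6) = 4.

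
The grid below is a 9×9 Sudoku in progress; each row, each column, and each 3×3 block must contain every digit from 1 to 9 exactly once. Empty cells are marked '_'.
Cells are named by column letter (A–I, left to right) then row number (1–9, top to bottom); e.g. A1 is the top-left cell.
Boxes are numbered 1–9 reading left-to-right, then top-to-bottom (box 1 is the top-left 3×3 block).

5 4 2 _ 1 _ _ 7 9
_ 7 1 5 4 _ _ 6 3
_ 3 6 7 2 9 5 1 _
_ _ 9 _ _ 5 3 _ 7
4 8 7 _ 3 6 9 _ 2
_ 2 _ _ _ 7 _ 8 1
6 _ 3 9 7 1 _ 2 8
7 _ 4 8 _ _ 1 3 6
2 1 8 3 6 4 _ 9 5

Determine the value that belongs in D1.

6

Row 1 already contains {1, 2, 4, 5, 7, 9}.
Column D already contains {3, 5, 7, 8, 9}.
Its 3×3 block (box 2) already contains {1, 2, 4, 5, 7, 9}.
The only value from 1–9 not eliminated is 6, so D1 = 6.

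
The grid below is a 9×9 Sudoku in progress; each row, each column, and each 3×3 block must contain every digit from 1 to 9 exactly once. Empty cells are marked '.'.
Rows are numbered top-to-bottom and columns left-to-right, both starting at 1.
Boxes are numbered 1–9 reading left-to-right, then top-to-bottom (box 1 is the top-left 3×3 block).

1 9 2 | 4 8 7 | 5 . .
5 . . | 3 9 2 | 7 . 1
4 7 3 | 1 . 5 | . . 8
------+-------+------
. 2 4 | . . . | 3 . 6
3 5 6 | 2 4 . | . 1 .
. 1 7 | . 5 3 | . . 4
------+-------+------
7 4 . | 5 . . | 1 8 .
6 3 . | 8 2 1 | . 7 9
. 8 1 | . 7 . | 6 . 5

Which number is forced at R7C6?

6

Cell R7C6 itself could take any of {6, 9} by direct elimination.
Consider where 6 can go in column 6.
R4C6 is out (row 4 already has a 6).
R5C6 is out (row 5 already has a 6).
R9C6 is out (row 9 already has a 6).
So the only cell in column 6 that can hold 6 is R7C6.
Therefore R7C6 = 6.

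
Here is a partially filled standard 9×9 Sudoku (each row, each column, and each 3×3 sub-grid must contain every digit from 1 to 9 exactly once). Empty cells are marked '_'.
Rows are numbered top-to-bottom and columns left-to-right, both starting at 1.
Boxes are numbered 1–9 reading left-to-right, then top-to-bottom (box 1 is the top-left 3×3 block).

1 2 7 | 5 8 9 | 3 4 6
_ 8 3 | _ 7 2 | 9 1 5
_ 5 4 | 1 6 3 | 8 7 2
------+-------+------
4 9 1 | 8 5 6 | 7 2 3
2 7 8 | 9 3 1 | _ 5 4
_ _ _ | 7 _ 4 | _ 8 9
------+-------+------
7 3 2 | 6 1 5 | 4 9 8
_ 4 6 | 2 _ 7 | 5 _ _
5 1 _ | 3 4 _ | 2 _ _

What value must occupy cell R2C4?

Row 2 already contains {1, 2, 3, 5, 7, 8, 9}.
Column 4 already contains {1, 2, 3, 5, 6, 7, 8, 9}.
Its 3×3 block (box 2) already contains {1, 2, 3, 5, 6, 7, 8, 9}.
The only value from 1–9 not eliminated is 4, so R2C4 = 4.

4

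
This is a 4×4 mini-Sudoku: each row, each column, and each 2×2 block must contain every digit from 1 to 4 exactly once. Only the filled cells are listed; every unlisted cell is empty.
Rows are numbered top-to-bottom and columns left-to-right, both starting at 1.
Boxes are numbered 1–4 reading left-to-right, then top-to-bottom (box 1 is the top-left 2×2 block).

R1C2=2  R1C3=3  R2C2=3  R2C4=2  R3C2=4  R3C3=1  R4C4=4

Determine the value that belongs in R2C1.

Cell R2C1 itself could take any of {1, 4} by direct elimination.
Consider where 1 can go in row 2.
R2C3 is out (column 3 already has a 1).
So the only cell in row 2 that can hold 1 is R2C1.
Therefore R2C1 = 1.

1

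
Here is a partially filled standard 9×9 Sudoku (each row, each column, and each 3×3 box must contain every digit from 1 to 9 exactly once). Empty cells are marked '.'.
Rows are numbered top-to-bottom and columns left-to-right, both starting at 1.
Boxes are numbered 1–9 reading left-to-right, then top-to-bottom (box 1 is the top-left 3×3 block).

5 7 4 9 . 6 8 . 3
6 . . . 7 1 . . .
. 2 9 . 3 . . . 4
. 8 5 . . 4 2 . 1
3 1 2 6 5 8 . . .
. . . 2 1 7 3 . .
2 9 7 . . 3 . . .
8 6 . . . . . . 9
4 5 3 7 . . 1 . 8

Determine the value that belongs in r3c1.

Row 3 already contains {2, 3, 4, 9}.
Column 1 already contains {2, 3, 4, 5, 6, 8}.
Its 3×3 block (box 1) already contains {2, 4, 5, 6, 7, 9}.
The only value from 1–9 not eliminated is 1, so r3c1 = 1.

1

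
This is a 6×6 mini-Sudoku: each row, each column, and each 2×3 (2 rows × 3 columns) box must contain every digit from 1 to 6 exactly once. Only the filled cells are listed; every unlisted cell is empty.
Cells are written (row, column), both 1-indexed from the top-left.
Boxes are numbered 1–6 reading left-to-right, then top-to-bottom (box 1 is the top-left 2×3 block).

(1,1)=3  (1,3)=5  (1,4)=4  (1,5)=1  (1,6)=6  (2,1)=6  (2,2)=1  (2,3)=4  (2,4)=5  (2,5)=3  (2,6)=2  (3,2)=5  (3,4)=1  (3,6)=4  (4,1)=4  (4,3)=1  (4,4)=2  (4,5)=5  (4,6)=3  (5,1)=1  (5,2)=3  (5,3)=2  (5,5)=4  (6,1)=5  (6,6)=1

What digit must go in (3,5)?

6

Row 3 already contains {1, 4, 5}.
Column 5 already contains {1, 3, 4, 5}.
Its 2×3 block (box 4) already contains {1, 2, 3, 4, 5}.
The only value from 1–6 not eliminated is 6, so (3,5) = 6.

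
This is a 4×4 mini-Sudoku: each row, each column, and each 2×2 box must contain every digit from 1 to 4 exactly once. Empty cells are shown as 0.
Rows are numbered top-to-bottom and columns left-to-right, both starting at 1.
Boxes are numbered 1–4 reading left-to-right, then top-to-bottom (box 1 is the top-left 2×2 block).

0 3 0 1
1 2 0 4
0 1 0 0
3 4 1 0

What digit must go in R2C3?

3

Row 2 already contains {1, 2, 4}.
Column 3 already contains {1}.
Its 2×2 block (box 2) already contains {1, 4}.
The only value from 1–4 not eliminated is 3, so R2C3 = 3.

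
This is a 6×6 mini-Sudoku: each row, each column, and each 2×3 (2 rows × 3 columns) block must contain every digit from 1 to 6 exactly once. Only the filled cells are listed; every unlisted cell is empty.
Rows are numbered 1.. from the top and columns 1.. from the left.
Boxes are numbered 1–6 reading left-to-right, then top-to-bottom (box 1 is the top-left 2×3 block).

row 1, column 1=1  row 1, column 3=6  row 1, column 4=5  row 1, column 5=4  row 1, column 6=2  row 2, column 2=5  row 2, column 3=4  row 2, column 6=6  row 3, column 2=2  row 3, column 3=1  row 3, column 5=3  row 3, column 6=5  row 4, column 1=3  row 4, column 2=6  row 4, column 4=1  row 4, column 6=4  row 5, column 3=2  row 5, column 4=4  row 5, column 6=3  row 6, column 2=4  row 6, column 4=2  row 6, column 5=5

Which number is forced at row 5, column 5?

Cell row 5, column 5 itself could take any of {1, 6} by direct elimination.
Consider where 6 can go in box 6.
row 6, column 6 is out (column 6 already has a 6).
So the only cell in box 6 that can hold 6 is row 5, column 5.
Therefore row 5, column 5 = 6.

6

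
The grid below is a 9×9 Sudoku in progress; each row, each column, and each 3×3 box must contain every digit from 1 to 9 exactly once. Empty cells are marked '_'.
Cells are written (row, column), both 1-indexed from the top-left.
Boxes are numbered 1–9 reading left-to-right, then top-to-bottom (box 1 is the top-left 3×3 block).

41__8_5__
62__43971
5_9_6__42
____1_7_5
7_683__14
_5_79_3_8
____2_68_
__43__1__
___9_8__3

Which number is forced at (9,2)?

6

Cell (9,2) itself could take any of {6, 7} by direct elimination.
Consider where 6 can go in row 9.
(9,1) is out (column 1 already has a 6).
(9,3) is out (column 3 already has a 6).
(9,5) is out (column 5 already has a 6).
(9,7) is out (column 7 already has a 6).
(9,8) is out (box 9 already has a 6).
So the only cell in row 9 that can hold 6 is (9,2).
Therefore (9,2) = 6.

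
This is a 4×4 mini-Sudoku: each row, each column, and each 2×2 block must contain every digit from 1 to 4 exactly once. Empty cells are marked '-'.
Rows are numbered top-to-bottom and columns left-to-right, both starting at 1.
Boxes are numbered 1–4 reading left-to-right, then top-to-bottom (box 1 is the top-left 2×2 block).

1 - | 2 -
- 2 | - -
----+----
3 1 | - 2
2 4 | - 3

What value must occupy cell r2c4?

Cell r2c4 itself could take any of {1, 4} by direct elimination.
Consider where 1 can go in column 4.
r1c4 is out (row 1 already has a 1).
So the only cell in column 4 that can hold 1 is r2c4.
Therefore r2c4 = 1.

1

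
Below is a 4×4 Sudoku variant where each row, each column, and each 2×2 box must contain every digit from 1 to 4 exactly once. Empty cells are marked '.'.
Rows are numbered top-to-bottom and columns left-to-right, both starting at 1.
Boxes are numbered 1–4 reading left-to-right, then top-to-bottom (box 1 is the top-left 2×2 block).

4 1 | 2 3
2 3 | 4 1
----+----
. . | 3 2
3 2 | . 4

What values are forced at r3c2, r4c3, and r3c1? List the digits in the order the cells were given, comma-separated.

4,1,1

For r3c2:
  Row 3 already contains {2, 3}.
  Column 2 already contains {1, 2, 3}.
  Its 2×2 block (box 3) already contains {2, 3}.
  The only value from 1–4 not eliminated is 4, so r3c2 = 4.
For r4c3:
  Row 4 already contains {2, 3, 4}.
  Column 3 already contains {2, 3, 4}.
  Its 2×2 block (box 4) already contains {2, 3, 4}.
  The only value from 1–4 not eliminated is 1, so r4c3 = 1.
For r3c1:
  Row 3 already contains {2, 3}.
  Column 1 already contains {2, 3, 4}.
  Its 2×2 block (box 3) already contains {2, 3}.
  The only value from 1–4 not eliminated is 1, so r3c1 = 1.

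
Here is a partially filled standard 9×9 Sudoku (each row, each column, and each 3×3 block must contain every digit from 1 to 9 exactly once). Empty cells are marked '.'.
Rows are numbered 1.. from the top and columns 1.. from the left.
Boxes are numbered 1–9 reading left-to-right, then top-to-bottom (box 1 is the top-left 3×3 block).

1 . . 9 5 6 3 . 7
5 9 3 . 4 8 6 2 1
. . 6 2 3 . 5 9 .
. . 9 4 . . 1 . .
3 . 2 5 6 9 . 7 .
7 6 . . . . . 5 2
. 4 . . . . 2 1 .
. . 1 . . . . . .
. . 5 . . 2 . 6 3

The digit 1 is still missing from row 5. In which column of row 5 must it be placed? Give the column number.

2

Consider where 1 can go in row 5.
row 5, column 7 is out (column 7 already has a 1).
row 5, column 9 is out (column 9 already has a 1).
So the only cell in row 5 that can hold 1 is row 5, column 2.
That is column 2.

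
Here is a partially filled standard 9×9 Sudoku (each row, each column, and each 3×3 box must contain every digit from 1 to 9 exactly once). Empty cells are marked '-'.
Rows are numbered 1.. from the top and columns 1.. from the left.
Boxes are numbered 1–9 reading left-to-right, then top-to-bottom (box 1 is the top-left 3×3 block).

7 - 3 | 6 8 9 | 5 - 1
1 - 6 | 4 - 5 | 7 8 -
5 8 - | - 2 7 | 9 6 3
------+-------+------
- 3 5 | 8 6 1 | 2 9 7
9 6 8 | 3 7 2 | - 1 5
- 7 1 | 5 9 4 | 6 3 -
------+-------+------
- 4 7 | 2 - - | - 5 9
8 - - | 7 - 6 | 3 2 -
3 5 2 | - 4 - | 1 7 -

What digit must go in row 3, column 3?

Row 3 already contains {2, 3, 5, 6, 7, 8, 9}.
Column 3 already contains {1, 2, 3, 5, 6, 7, 8}.
Its 3×3 block (box 1) already contains {1, 3, 5, 6, 7, 8}.
The only value from 1–9 not eliminated is 4, so row 3, column 3 = 4.

4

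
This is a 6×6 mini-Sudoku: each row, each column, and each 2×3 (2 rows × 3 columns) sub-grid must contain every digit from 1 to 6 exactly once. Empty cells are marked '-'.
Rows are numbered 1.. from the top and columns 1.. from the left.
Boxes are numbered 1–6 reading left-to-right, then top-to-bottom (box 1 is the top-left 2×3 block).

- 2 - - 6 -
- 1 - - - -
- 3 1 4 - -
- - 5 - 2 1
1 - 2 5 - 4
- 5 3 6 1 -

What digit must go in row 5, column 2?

6

Row 5 already contains {1, 2, 4, 5}.
Column 2 already contains {1, 2, 3, 5}.
Its 2×3 block (box 5) already contains {1, 2, 3, 5}.
The only value from 1–6 not eliminated is 6, so row 5, column 2 = 6.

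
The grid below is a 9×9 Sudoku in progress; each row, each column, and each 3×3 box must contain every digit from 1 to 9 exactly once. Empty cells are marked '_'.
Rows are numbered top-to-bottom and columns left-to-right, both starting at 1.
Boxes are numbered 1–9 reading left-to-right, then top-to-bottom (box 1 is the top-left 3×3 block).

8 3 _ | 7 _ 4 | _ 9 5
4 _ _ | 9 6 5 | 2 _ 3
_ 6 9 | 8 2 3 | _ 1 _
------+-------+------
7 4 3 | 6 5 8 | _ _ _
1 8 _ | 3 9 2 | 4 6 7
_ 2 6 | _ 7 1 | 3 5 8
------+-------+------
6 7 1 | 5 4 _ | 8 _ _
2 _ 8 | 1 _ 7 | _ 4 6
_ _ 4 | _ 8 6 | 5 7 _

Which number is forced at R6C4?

4

Row 6 already contains {1, 2, 3, 5, 6, 7, 8}.
Column 4 already contains {1, 3, 5, 6, 7, 8, 9}.
Its 3×3 block (box 5) already contains {1, 2, 3, 5, 6, 7, 8, 9}.
The only value from 1–9 not eliminated is 4, so R6C4 = 4.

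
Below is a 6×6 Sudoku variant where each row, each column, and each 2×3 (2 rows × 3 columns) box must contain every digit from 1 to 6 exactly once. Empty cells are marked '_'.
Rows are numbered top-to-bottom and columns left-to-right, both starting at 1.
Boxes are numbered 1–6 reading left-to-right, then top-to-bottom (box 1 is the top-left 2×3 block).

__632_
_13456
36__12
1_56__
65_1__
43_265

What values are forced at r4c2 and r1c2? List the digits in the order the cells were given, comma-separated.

For r4c2:
  Consider where 2 can go in box 3.
  r3c3 is out (row 3 already has a 2).
  So the only cell in box 3 that can hold 2 is r4c2.
  So r4c2 = 2.
For r1c2:
  Row 1 already contains {2, 3, 6}.
  Column 2 already contains {1, 3, 5, 6}.
  Its 2×3 block (box 1) already contains {1, 3, 6}.
  The only value from 1–6 not eliminated is 4, so r1c2 = 4.

2,4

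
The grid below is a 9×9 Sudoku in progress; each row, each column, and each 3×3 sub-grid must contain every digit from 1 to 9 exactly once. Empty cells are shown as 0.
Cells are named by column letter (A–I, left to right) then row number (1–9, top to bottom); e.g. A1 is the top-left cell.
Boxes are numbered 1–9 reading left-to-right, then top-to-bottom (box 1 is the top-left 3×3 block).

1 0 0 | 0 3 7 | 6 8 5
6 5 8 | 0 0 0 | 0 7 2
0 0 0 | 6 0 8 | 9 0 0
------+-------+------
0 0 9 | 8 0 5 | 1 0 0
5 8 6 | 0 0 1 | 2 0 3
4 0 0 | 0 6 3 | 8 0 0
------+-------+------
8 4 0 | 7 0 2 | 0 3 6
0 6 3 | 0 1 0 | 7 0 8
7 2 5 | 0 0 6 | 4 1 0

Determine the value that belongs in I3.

Cell I3 itself could take any of {1, 4} by direct elimination.
Consider where 1 can go in box 3.
G2 is out (column G already has a 1).
H3 is out (column H already has a 1).
So the only cell in box 3 that can hold 1 is I3.
Therefore I3 = 1.

1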